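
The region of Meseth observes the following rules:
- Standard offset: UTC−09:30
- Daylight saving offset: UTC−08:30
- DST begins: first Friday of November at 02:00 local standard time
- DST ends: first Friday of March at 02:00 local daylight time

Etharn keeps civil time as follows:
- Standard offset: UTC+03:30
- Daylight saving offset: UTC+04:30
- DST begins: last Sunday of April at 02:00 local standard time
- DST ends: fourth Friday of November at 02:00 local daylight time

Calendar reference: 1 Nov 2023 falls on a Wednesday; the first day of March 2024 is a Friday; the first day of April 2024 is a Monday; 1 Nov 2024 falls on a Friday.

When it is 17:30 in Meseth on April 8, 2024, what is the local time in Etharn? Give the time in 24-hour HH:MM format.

1 November 2023 is a Wednesday, so the first Friday is November 3.
1 March 2024 is a Friday, so the first Friday is March 1.
Daylight saving runs 3 November 2023 – 1 March 2024; April 8, 2024 is outside that window, so Meseth is on standard time at UTC−09:30.
17:30 Meseth + 9h30m = 03:00 UTC (rolling into the next day, 9 April 2024).
1 April 2024 is a Monday, so Sundays fall on 7, 14, 21, 28; the last is April 28.
1 November 2024 is a Friday, so the first Friday is November 1 and the fourth is November 22.
At the standard offset (UTC+03:30), 03:00 UTC + 3h30m = 06:30 Etharn standard time.
Daylight saving runs 28 April – 22 November; the standard-time date in Etharn, April 9, 2024, is outside that window, so Etharn is on standard time at UTC+03:30.
03:00 UTC + 3h30m = 06:30 Etharn.

06:30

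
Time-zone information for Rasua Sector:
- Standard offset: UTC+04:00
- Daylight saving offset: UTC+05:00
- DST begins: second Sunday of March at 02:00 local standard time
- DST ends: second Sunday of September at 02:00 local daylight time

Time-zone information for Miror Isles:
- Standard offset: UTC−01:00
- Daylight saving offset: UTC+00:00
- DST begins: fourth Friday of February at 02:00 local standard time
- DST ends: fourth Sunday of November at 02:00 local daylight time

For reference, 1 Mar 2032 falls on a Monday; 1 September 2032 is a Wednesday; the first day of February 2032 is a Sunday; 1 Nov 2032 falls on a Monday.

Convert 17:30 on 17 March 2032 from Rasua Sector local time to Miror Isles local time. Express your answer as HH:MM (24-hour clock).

12:30

1 March 2032 is a Monday, so the first Sunday is March 7 and the second is March 14.
1 September 2032 is a Wednesday, so the first Sunday is September 5 and the second is September 12.
17 March 2032 falls between 14 March and 12 September, so daylight saving is in effect and Rasua Sector is at UTC+05:00.
17:30 Rasua Sector − 5h = 12:30 UTC.
1 February 2032 is a Sunday, so the first Friday is February 6 and the fourth is February 27.
1 November 2032 is a Monday, so the first Sunday is November 7 and the fourth is November 28.
At the standard offset (UTC−01:00), 12:30 UTC − 1h = 11:30 Miror Isles standard time.
Daylight saving runs 27 February – 28 November; the standard-time date in Miror Isles, 17 March 2032, is inside that window, so Miror Isles is at UTC+00:00.
12:30 UTC + 0h = 12:30 Miror Isles.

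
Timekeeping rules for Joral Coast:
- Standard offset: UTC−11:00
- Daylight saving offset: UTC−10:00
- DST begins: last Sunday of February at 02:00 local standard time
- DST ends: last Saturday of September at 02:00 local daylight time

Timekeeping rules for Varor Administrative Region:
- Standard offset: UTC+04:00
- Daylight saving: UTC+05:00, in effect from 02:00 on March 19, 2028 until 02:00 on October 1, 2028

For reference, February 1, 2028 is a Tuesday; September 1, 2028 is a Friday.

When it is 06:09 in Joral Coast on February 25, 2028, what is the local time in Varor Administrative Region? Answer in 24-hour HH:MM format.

21:09

1 February 2028 is a Tuesday, so Sundays fall on 6, 13, 20, 27; the last is February 27.
1 September 2028 is a Friday, so Saturdays fall on 2, 9, 16, 23, 30; the last is September 30.
Daylight saving runs 27 February – 30 September; February 25, 2028 is outside that window, so Joral Coast is on standard time at UTC−11:00.
06:09 Joral Coast + 11h = 17:09 UTC.
At the standard offset (UTC+04:00), 17:09 UTC + 4h = 21:09 Varor Administrative Region standard time.
The standard-time date in Varor Administrative Region, February 25, 2028, is outside the daylight-saving period (19 March – 1 October), so Varor Administrative Region is on standard time, UTC+04:00.
17:09 UTC + 4h = 21:09 Varor Administrative Region.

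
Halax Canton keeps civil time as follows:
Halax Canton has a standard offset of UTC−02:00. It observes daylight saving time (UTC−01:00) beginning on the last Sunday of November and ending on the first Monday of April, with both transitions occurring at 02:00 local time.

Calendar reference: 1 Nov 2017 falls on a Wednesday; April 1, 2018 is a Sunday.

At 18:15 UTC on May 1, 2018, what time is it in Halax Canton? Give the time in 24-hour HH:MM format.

16:15

1 November 2017 is a Wednesday, so Sundays fall on 5, 12, 19, 26; the last is November 26.
1 April 2018 is a Sunday, so the first Monday is April 2.
At the standard offset (UTC−02:00), 18:15 UTC − 2h = 16:15 Halax Canton standard time.
The standard-time date in Halax Canton, May 1, 2018, does not fall between 26 November 2017 and 2 April 2018, so daylight saving is not in effect and Halax Canton is at UTC−02:00.
18:15 UTC − 2h = 16:15 local.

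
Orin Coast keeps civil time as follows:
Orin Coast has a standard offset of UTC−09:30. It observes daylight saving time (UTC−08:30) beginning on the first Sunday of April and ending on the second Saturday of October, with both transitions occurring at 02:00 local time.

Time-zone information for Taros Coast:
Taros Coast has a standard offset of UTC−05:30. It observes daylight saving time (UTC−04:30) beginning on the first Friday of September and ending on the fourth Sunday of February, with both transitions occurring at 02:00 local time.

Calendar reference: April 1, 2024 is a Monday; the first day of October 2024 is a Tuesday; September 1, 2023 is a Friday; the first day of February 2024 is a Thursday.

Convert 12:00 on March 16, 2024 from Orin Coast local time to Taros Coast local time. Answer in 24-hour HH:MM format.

1 April 2024 is a Monday, so the first Sunday is April 7.
1 October 2024 is a Tuesday, so the first Saturday is October 5 and the second is October 12.
Daylight saving runs 7 April – 12 October; March 16, 2024 is outside that window, so Orin Coast is on standard time at UTC−09:30.
12:00 Orin Coast + 9h30m = 21:30 UTC.
1 September 2023 is a Friday, so the first Friday is September 1.
1 February 2024 is a Thursday, so the first Sunday is February 4 and the fourth is February 25.
At the standard offset (UTC−05:30), 21:30 UTC − 5h30m = 16:00 Taros Coast standard time.
The standard-time date in Taros Coast, March 16, 2024, is outside the daylight-saving period (1 September 2023 – 25 February 2024), so Taros Coast is on standard time, UTC−05:30.
21:30 UTC − 5h30m = 16:00 Taros Coast.

16:00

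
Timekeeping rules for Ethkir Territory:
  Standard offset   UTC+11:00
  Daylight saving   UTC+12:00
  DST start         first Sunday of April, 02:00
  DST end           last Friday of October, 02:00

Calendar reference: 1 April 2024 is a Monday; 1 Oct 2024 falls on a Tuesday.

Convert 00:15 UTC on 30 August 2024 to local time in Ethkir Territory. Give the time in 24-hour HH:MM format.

1 April 2024 is a Monday, so the first Sunday is April 7.
1 October 2024 is a Tuesday, so Fridays fall on 4, 11, 18, 25; the last is October 25.
At the standard offset (UTC+11:00), 00:15 UTC + 11h = 11:15 Ethkir Territory standard time.
The standard-time date in Ethkir Territory, 30 August 2024, lies within the daylight-saving period (7 April – 25 October), so Ethkir Territory is on daylight time, UTC+12:00.
00:15 UTC + 12h = 12:15 local.

12:15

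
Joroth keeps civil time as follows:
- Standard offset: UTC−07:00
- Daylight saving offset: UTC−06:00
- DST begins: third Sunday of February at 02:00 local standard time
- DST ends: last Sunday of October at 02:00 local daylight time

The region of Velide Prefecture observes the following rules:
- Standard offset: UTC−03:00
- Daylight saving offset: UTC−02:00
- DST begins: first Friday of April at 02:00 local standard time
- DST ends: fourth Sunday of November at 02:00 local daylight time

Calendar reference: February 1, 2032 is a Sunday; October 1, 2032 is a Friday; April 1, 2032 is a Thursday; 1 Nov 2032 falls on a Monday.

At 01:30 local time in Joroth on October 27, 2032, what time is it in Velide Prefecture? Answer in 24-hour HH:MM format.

05:30

1 February 2032 is a Sunday, so the first Sunday is February 1 and the third is February 15.
1 October 2032 is a Friday, so Sundays fall on 3, 10, 17, 24, 31; the last is October 31.
Daylight saving runs 15 February – 31 October; October 27, 2032 is inside that window, so Joroth is at UTC−06:00.
01:30 Joroth + 6h = 07:30 UTC.
1 April 2032 is a Thursday, so the first Friday is April 2.
1 November 2032 is a Monday, so the first Sunday is November 7 and the fourth is November 28.
At the standard offset (UTC−03:00), 07:30 UTC − 3h = 04:30 Velide Prefecture standard time.
Daylight saving runs 2 April – 28 November; the standard-time date in Velide Prefecture, October 27, 2032, is inside that window, so Velide Prefecture is at UTC−02:00.
07:30 UTC − 2h = 05:30 Velide Prefecture.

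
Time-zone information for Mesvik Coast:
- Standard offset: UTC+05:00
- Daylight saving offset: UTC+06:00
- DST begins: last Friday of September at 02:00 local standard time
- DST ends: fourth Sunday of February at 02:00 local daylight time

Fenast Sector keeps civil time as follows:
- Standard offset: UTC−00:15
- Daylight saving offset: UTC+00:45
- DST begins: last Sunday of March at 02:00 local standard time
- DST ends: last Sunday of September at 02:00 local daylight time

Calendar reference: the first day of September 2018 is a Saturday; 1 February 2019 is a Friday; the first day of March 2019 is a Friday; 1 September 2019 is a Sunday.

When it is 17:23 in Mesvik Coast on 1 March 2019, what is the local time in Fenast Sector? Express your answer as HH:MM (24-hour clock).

1 September 2018 is a Saturday, so Fridays fall on 7, 14, 21, 28; the last is September 28.
1 February 2019 is a Friday, so the first Sunday is February 3 and the fourth is February 24.
Daylight saving runs 28 September 2018 – 24 February 2019; 1 March 2019 is outside that window, so Mesvik Coast is on standard time at UTC+05:00.
17:23 Mesvik Coast − 5h = 12:23 UTC.
1 March 2019 is a Friday, so Sundays fall on 3, 10, 17, 24, 31; the last is March 31.
1 September 2019 is a Sunday, so Sundays fall on 1, 8, 15, 22, 29; the last is September 29.
At the standard offset (UTC−00:15), 12:23 UTC − 0h15m = 12:08 Fenast Sector standard time.
The standard-time date in Fenast Sector, 1 March 2019, is outside the daylight-saving period (31 March – 29 September), so Fenast Sector is on standard time, UTC−00:15.
12:23 UTC − 0h15m = 12:08 Fenast Sector.

12:08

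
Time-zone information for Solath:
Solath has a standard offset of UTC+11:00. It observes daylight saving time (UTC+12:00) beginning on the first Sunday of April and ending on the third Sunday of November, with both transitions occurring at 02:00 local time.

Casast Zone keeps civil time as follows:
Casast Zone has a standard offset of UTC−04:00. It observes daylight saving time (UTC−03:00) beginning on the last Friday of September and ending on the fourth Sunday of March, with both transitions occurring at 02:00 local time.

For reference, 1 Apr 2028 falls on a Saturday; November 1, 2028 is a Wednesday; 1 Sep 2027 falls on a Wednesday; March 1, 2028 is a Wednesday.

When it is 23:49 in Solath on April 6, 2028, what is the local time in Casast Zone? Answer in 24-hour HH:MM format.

07:49

1 April 2028 is a Saturday, so the first Sunday is April 2.
1 November 2028 is a Wednesday, so the first Sunday is November 5 and the third is November 19.
April 6, 2028 falls between 2 April and 19 November, so daylight saving is in effect and Solath is at UTC+12:00.
23:49 Solath − 12h = 11:49 UTC.
1 September 2027 is a Wednesday, so Fridays fall on 3, 10, 17, 24; the last is September 24.
1 March 2028 is a Wednesday, so the first Sunday is March 5 and the fourth is March 26.
At the standard offset (UTC−04:00), 11:49 UTC − 4h = 07:49 Casast Zone standard time.
Daylight saving runs 24 September 2027 – 26 March 2028; the standard-time date in Casast Zone, April 6, 2028, is outside that window, so Casast Zone is on standard time at UTC−04:00.
11:49 UTC − 4h = 07:49 Casast Zone.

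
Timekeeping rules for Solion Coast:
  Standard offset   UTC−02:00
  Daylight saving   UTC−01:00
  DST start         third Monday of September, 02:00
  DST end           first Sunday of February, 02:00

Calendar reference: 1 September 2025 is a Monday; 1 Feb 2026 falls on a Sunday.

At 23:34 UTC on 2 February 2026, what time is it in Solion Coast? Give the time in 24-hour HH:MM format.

1 September 2025 is a Monday, so the first Monday is September 1 and the third is September 15.
1 February 2026 is a Sunday, so the first Sunday is February 1.
At the standard offset (UTC−02:00), 23:34 UTC − 2h = 21:34 Solion Coast standard time.
The standard-time date in Solion Coast, 2 February 2026, does not fall between 15 September 2025 and 1 February 2026, so daylight saving is not in effect and Solion Coast is at UTC−02:00.
23:34 UTC − 2h = 21:34 local.

21:34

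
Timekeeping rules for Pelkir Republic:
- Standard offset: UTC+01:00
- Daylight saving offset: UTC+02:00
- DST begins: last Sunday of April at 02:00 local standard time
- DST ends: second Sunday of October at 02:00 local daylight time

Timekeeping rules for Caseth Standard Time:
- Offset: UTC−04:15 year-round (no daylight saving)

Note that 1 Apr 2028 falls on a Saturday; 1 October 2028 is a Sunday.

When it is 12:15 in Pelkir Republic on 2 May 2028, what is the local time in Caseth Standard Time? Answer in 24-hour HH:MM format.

06:00

1 April 2028 is a Saturday, so Sundays fall on 2, 9, 16, 23, 30; the last is April 30.
1 October 2028 is a Sunday, so the first Sunday is October 1 and the second is October 8.
2 May 2028 falls between 30 April and 8 October, so daylight saving is in effect and Pelkir Republic is at UTC+02:00.
12:15 Pelkir Republic − 2h = 10:15 UTC.
Caseth Standard Time stays on UTC−04:15 all year.
10:15 UTC − 4h15m = 06:00 Caseth Standard Time.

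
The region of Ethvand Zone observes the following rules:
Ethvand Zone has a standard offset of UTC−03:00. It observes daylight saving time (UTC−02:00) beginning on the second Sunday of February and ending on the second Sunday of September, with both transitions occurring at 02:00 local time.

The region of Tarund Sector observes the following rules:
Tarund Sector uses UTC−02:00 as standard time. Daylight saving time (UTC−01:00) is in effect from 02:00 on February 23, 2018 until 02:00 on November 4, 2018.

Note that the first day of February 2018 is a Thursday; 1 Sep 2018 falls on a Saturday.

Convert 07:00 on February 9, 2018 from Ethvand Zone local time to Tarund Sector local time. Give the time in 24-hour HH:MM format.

08:00

1 February 2018 is a Thursday, so the first Sunday is February 4 and the second is February 11.
1 September 2018 is a Saturday, so the first Sunday is September 2 and the second is September 9.
Daylight saving runs 11 February – 9 September; February 9, 2018 is outside that window, so Ethvand Zone is on standard time at UTC−03:00.
07:00 Ethvand Zone + 3h = 10:00 UTC.
At the standard offset (UTC−02:00), 10:00 UTC − 2h = 08:00 Tarund Sector standard time.
The standard-time date in Tarund Sector, February 9, 2018, is outside the daylight-saving period (23 February – 4 November), so Tarund Sector is on standard time, UTC−02:00.
10:00 UTC − 2h = 08:00 Tarund Sector.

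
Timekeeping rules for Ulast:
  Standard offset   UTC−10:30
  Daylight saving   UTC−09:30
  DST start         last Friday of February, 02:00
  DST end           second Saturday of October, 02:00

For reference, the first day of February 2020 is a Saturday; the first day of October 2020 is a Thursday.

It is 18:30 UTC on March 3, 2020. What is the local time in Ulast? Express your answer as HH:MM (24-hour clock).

1 February 2020 is a Saturday, so Fridays fall on 7, 14, 21, 28; the last is February 28.
1 October 2020 is a Thursday, so the first Saturday is October 3 and the second is October 10.
At the standard offset (UTC−10:30), 18:30 UTC − 10h30m = 08:00 Ulast standard time.
The standard-time date in Ulast, March 3, 2020, lies within the daylight-saving period (28 February – 10 October), so Ulast is on daylight time, UTC−09:30.
18:30 UTC − 9h30m = 09:00 local.

09:00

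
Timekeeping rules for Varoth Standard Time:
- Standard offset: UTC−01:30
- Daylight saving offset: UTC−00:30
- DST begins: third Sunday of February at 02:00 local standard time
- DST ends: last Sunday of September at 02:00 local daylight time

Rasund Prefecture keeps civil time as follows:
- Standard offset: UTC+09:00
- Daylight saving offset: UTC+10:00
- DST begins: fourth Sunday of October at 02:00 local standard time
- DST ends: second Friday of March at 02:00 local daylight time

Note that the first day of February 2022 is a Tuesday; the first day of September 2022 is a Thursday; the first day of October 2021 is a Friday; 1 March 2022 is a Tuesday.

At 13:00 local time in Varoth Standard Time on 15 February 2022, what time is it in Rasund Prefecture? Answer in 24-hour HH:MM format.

1 February 2022 is a Tuesday, so the first Sunday is February 6 and the third is February 20.
1 September 2022 is a Thursday, so Sundays fall on 4, 11, 18, 25; the last is September 25.
15 February 2022 does not fall between 20 February and 25 September, so daylight saving is not in effect and Varoth Standard Time is at UTC−01:30.
13:00 Varoth Standard Time + 1h30m = 14:30 UTC.
1 October 2021 is a Friday, so the first Sunday is October 3 and the fourth is October 24.
1 March 2022 is a Tuesday, so the first Friday is March 4 and the second is March 11.
At the standard offset (UTC+09:00), 14:30 UTC + 9h = 23:30 Rasund Prefecture standard time.
The standard-time date in Rasund Prefecture, 15 February 2022, falls between 24 October 2021 and 11 March 2022, so daylight saving is in effect and Rasund Prefecture is at UTC+10:00.
14:30 UTC + 10h = 00:30 Rasund Prefecture (rolling into the next day, 16 February 2022).

00:30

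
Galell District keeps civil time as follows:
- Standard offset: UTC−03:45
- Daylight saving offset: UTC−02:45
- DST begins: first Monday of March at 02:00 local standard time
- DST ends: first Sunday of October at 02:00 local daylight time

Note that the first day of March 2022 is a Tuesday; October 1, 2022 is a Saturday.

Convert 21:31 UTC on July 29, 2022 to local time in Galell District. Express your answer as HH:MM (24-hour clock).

18:46

1 March 2022 is a Tuesday, so the first Monday is March 7.
1 October 2022 is a Saturday, so the first Sunday is October 2.
At the standard offset (UTC−03:45), 21:31 UTC − 3h45m = 17:46 Galell District standard time.
The standard-time date in Galell District, July 29, 2022, lies within the daylight-saving period (7 March – 2 October), so Galell District is on daylight time, UTC−02:45.
21:31 UTC − 2h45m = 18:46 local.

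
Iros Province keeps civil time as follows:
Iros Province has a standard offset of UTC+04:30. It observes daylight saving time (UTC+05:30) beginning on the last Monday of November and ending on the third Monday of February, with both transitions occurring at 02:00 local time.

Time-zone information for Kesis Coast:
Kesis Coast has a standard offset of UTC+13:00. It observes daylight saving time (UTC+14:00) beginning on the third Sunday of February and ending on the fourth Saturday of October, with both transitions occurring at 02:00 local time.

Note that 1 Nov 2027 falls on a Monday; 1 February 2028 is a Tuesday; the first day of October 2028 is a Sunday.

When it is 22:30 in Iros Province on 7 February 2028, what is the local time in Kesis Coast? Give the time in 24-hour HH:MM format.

1 November 2027 is a Monday, so Mondays fall on 1, 8, 15, 22, 29; the last is November 29.
1 February 2028 is a Tuesday, so the first Monday is February 7 and the third is February 21.
7 February 2028 lies within the daylight-saving period (29 November 2027 – 21 February 2028), so Iros Province is on daylight time, UTC+05:30.
22:30 Iros Province − 5h30m = 17:00 UTC.
1 February 2028 is a Tuesday, so the first Sunday is February 6 and the third is February 20.
1 October 2028 is a Sunday, so the first Saturday is October 7 and the fourth is October 28.
At the standard offset (UTC+13:00), 17:00 UTC + 13h = 06:00 Kesis Coast standard time (rolling into the next day, 8 February 2028).
Daylight saving runs 20 February – 28 October; the standard-time date in Kesis Coast, 8 February 2028, is outside that window, so Kesis Coast is on standard time at UTC+13:00.
17:00 UTC + 13h = 06:00 Kesis Coast (rolling into the next day, 8 February 2028).

06:00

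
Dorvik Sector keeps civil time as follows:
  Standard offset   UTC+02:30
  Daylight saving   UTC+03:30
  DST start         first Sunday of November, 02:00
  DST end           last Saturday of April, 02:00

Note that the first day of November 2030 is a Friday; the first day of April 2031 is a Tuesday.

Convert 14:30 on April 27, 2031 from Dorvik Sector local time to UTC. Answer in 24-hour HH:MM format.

1 November 2030 is a Friday, so the first Sunday is November 3.
1 April 2031 is a Tuesday, so Saturdays fall on 5, 12, 19, 26; the last is April 26.
Daylight saving runs 3 November 2030 – 26 April 2031; April 27, 2031 is outside that window, so Dorvik Sector is on standard time at UTC+02:30.
14:30 local − 2h30m = 12:00 UTC.

12:00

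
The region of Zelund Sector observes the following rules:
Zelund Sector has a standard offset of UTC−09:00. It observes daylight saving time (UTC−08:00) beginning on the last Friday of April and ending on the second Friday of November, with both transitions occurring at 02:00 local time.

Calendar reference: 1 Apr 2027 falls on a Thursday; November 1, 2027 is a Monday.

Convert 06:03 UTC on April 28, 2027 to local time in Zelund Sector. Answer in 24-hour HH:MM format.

21:03

1 April 2027 is a Thursday, so Fridays fall on 2, 9, 16, 23, 30; the last is April 30.
1 November 2027 is a Monday, so the first Friday is November 5 and the second is November 12.
At the standard offset (UTC−09:00), 06:03 UTC − 9h = 21:03 Zelund Sector standard time (rolling into the previous day, 27 April 2027).
The standard-time date in Zelund Sector, April 27, 2027, does not fall between 30 April and 12 November, so daylight saving is not in effect and Zelund Sector is at UTC−09:00.
06:03 UTC − 9h = 21:03 local (rolling into the previous day, 27 April 2027).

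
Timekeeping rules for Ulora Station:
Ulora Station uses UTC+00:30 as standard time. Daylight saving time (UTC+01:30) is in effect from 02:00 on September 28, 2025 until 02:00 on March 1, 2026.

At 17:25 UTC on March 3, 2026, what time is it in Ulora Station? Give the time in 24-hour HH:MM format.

At the standard offset (UTC+00:30), 17:25 UTC + 0h30m = 17:55 Ulora Station standard time.
The standard-time date in Ulora Station, March 3, 2026, is outside the daylight-saving period (28 September 2025 – 1 March 2026), so Ulora Station is on standard time, UTC+00:30.
17:25 UTC + 0h30m = 17:55 local.

17:55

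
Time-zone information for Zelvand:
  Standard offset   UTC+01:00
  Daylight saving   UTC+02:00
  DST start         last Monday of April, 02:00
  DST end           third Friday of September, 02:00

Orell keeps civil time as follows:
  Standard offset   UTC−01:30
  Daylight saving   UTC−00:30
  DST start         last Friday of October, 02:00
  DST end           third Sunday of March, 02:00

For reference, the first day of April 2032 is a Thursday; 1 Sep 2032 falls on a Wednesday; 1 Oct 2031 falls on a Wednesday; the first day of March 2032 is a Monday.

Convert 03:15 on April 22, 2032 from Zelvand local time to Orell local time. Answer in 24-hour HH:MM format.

1 April 2032 is a Thursday, so Mondays fall on 5, 12, 19, 26; the last is April 26.
1 September 2032 is a Wednesday, so the first Friday is September 3 and the third is September 17.
April 22, 2032 is outside the daylight-saving period (26 April – 17 September), so Zelvand is on standard time, UTC+01:00.
03:15 Zelvand − 1h = 02:15 UTC.
1 October 2031 is a Wednesday, so Fridays fall on 3, 10, 17, 24, 31; the last is October 31.
1 March 2032 is a Monday, so the first Sunday is March 7 and the third is March 21.
At the standard offset (UTC−01:30), 02:15 UTC − 1h30m = 00:45 Orell standard time.
Daylight saving runs 31 October 2031 – 21 March 2032; the standard-time date in Orell, April 22, 2032, is outside that window, so Orell is on standard time at UTC−01:30.
02:15 UTC − 1h30m = 00:45 Orell.

00:45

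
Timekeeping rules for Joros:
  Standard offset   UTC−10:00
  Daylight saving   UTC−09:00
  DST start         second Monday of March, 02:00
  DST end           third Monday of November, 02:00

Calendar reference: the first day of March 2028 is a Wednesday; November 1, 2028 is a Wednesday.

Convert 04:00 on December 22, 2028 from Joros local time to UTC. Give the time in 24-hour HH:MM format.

1 March 2028 is a Wednesday, so the first Monday is March 6 and the second is March 13.
1 November 2028 is a Wednesday, so the first Monday is November 6 and the third is November 20.
December 22, 2028 does not fall between 13 March and 20 November, so daylight saving is not in effect and Joros is at UTC−10:00.
04:00 local + 10h = 14:00 UTC.

14:00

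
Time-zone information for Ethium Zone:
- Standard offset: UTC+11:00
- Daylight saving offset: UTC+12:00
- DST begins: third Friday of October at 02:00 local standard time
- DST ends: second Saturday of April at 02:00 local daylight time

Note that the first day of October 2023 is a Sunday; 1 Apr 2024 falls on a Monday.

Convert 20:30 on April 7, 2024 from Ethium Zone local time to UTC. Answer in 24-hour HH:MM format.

1 October 2023 is a Sunday, so the first Friday is October 6 and the third is October 20.
1 April 2024 is a Monday, so the first Saturday is April 6 and the second is April 13.
April 7, 2024 falls between 20 October 2023 and 13 April 2024, so daylight saving is in effect and Ethium Zone is at UTC+12:00.
20:30 local − 12h = 08:30 UTC.

08:30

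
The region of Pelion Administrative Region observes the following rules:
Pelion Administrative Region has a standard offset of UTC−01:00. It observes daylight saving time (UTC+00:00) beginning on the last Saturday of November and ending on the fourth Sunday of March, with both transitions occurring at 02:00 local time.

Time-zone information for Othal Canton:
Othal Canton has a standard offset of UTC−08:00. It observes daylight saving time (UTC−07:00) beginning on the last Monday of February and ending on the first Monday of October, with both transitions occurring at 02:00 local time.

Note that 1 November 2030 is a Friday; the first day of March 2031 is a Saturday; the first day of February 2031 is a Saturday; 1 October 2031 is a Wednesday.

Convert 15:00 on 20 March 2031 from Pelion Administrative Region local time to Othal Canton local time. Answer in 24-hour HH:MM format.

1 November 2030 is a Friday, so Saturdays fall on 2, 9, 16, 23, 30; the last is November 30.
1 March 2031 is a Saturday, so the first Sunday is March 2 and the fourth is March 23.
Daylight saving runs 30 November 2030 – 23 March 2031; 20 March 2031 is inside that window, so Pelion Administrative Region is at UTC+00:00.
15:00 Pelion Administrative Region − 0h = 15:00 UTC.
1 February 2031 is a Saturday, so Mondays fall on 3, 10, 17, 24; the last is February 24.
1 October 2031 is a Wednesday, so the first Monday is October 6.
At the standard offset (UTC−08:00), 15:00 UTC − 8h = 07:00 Othal Canton standard time.
The standard-time date in Othal Canton, 20 March 2031, lies within the daylight-saving period (24 February – 6 October), so Othal Canton is on daylight time, UTC−07:00.
15:00 UTC − 7h = 08:00 Othal Canton.

08:00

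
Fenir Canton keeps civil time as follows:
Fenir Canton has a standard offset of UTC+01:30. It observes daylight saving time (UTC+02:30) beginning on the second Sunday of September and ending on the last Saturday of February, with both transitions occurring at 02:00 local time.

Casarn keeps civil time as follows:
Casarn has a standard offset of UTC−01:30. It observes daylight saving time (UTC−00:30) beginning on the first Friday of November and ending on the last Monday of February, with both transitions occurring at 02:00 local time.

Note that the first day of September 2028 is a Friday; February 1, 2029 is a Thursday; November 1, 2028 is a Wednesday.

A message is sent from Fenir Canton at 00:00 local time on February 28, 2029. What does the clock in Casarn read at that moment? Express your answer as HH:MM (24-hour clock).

21:00

1 September 2028 is a Friday, so the first Sunday is September 3 and the second is September 10.
1 February 2029 is a Thursday, so Saturdays fall on 3, 10, 17, 24; the last is February 24.
February 28, 2029 is outside the daylight-saving period (10 September 2028 – 24 February 2029), so Fenir Canton is on standard time, UTC+01:30.
00:00 Fenir Canton − 1h30m = 22:30 UTC (rolling into the previous day, 27 February 2029).
1 November 2028 is a Wednesday, so the first Friday is November 3.
1 February 2029 is a Thursday, so Mondays fall on 5, 12, 19, 26; the last is February 26.
At the standard offset (UTC−01:30), 22:30 UTC − 1h30m = 21:00 Casarn standard time.
The standard-time date in Casarn, February 27, 2029, is outside the daylight-saving period (3 November 2028 – 26 February 2029), so Casarn is on standard time, UTC−01:30.
22:30 UTC − 1h30m = 21:00 Casarn.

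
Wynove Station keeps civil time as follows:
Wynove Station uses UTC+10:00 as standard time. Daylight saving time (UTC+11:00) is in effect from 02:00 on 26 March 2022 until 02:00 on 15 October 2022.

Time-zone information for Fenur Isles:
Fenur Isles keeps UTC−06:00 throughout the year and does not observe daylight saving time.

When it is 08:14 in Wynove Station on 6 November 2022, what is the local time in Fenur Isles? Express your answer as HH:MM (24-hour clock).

16:14

Daylight saving runs 26 March – 15 October; 6 November 2022 is outside that window, so Wynove Station is on standard time at UTC+10:00.
08:14 Wynove Station − 10h = 22:14 UTC (rolling into the previous day, 5 November 2022).
Fenur Isles stays on UTC−06:00 all year.
22:14 UTC − 6h = 16:14 Fenur Isles.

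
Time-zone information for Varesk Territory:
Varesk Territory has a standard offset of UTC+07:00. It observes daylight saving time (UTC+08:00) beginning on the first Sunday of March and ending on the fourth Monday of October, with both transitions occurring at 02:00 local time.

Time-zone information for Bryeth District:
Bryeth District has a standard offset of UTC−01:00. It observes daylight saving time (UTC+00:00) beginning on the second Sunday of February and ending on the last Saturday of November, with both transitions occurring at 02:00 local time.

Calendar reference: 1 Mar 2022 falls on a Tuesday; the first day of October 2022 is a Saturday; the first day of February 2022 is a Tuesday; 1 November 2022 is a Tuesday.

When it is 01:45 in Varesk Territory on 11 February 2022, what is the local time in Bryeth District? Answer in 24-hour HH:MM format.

1 March 2022 is a Tuesday, so the first Sunday is March 6.
1 October 2022 is a Saturday, so the first Monday is October 3 and the fourth is October 24.
Daylight saving runs 6 March – 24 October; 11 February 2022 is outside that window, so Varesk Territory is on standard time at UTC+07:00.
01:45 Varesk Territory − 7h = 18:45 UTC (rolling into the previous day, 10 February 2022).
1 February 2022 is a Tuesday, so the first Sunday is February 6 and the second is February 13.
1 November 2022 is a Tuesday, so Saturdays fall on 5, 12, 19, 26; the last is November 26.
At the standard offset (UTC−01:00), 18:45 UTC − 1h = 17:45 Bryeth District standard time.
The standard-time date in Bryeth District, 10 February 2022, is outside the daylight-saving period (13 February – 26 November), so Bryeth District is on standard time, UTC−01:00.
18:45 UTC − 1h = 17:45 Bryeth District.

17:45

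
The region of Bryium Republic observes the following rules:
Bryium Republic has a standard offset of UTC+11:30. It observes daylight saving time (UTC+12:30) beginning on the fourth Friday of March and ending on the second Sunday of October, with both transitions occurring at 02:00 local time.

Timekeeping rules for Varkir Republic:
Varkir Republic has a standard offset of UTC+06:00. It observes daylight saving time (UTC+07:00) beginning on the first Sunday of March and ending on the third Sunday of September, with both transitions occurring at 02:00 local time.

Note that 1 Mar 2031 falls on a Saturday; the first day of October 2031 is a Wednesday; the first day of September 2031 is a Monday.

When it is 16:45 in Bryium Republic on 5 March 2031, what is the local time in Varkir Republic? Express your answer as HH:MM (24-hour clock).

12:15

1 March 2031 is a Saturday, so the first Friday is March 7 and the fourth is March 28.
1 October 2031 is a Wednesday, so the first Sunday is October 5 and the second is October 12.
Daylight saving runs 28 March – 12 October; 5 March 2031 is outside that window, so Bryium Republic is on standard time at UTC+11:30.
16:45 Bryium Republic − 11h30m = 05:15 UTC.
1 March 2031 is a Saturday, so the first Sunday is March 2.
1 September 2031 is a Monday, so the first Sunday is September 7 and the third is September 21.
At the standard offset (UTC+06:00), 05:15 UTC + 6h = 11:15 Varkir Republic standard time.
The standard-time date in Varkir Republic, 5 March 2031, lies within the daylight-saving period (2 March – 21 September), so Varkir Republic is on daylight time, UTC+07:00.
05:15 UTC + 7h = 12:15 Varkir Republic.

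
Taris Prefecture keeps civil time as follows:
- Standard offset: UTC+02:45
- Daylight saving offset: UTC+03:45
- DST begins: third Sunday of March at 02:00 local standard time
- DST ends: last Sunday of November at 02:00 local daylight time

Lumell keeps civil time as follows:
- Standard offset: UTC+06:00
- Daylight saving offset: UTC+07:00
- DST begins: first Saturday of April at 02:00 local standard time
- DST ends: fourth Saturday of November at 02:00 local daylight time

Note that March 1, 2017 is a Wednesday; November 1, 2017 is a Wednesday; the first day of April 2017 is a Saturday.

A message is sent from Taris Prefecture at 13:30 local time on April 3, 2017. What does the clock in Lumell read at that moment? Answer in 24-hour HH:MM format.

1 March 2017 is a Wednesday, so the first Sunday is March 5 and the third is March 19.
1 November 2017 is a Wednesday, so Sundays fall on 5, 12, 19, 26; the last is November 26.
April 3, 2017 falls between 19 March and 26 November, so daylight saving is in effect and Taris Prefecture is at UTC+03:45.
13:30 Taris Prefecture − 3h45m = 09:45 UTC.
1 April 2017 is a Saturday, so the first Saturday is April 1.
1 November 2017 is a Wednesday, so the first Saturday is November 4 and the fourth is November 25.
At the standard offset (UTC+06:00), 09:45 UTC + 6h = 15:45 Lumell standard time.
The standard-time date in Lumell, April 3, 2017, falls between 1 April and 25 November, so daylight saving is in effect and Lumell is at UTC+07:00.
09:45 UTC + 7h = 16:45 Lumell.

16:45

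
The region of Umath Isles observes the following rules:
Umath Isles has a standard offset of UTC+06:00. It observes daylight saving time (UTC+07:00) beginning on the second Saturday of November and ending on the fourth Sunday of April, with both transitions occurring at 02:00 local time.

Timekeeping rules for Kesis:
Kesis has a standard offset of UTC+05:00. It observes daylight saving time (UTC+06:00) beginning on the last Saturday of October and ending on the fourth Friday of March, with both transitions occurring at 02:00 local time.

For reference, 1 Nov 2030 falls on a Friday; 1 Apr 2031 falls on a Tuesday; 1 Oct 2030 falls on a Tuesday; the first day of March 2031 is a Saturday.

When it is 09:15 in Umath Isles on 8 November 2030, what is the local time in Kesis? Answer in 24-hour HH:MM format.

1 November 2030 is a Friday, so the first Saturday is November 2 and the second is November 9.
1 April 2031 is a Tuesday, so the first Sunday is April 6 and the fourth is April 27.
8 November 2030 is outside the daylight-saving period (9 November 2030 – 27 April 2031), so Umath Isles is on standard time, UTC+06:00.
09:15 Umath Isles − 6h = 03:15 UTC.
1 October 2030 is a Tuesday, so Saturdays fall on 5, 12, 19, 26; the last is October 26.
1 March 2031 is a Saturday, so the first Friday is March 7 and the fourth is March 28.
At the standard offset (UTC+05:00), 03:15 UTC + 5h = 08:15 Kesis standard time.
The standard-time date in Kesis, 8 November 2030, falls between 26 October 2030 and 28 March 2031, so daylight saving is in effect and Kesis is at UTC+06:00.
03:15 UTC + 6h = 09:15 Kesis.

09:15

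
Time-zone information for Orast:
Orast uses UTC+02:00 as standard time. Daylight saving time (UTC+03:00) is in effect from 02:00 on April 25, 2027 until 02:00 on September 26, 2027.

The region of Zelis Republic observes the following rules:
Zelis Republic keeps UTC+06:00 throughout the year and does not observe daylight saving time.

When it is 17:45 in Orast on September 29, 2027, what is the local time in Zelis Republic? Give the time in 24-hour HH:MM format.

21:45

September 29, 2027 does not fall between 25 April and 26 September, so daylight saving is not in effect and Orast is at UTC+02:00.
17:45 Orast − 2h = 15:45 UTC.
Zelis Republic has no daylight saving, so its offset is UTC+06:00 year-round.
15:45 UTC + 6h = 21:45 Zelis Republic.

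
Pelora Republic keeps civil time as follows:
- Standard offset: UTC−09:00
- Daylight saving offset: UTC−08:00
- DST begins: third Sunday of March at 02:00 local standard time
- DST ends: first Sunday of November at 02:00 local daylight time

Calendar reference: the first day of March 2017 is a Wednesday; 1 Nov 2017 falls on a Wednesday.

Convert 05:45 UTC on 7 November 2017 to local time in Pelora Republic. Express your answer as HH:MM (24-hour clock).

20:45

1 March 2017 is a Wednesday, so the first Sunday is March 5 and the third is March 19.
1 November 2017 is a Wednesday, so the first Sunday is November 5.
At the standard offset (UTC−09:00), 05:45 UTC − 9h = 20:45 Pelora Republic standard time (rolling into the previous day, 6 November 2017).
The standard-time date in Pelora Republic, 6 November 2017, does not fall between 19 March and 5 November, so daylight saving is not in effect and Pelora Republic is at UTC−09:00.
05:45 UTC − 9h = 20:45 local (rolling into the previous day, 6 November 2017).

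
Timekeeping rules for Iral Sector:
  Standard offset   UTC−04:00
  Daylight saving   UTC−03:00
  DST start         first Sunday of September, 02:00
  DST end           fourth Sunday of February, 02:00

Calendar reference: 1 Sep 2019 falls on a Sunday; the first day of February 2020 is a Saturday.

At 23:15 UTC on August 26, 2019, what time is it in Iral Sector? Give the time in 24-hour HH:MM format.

1 September 2019 is a Sunday, so the first Sunday is September 1.
1 February 2020 is a Saturday, so the first Sunday is February 2 and the fourth is February 23.
At the standard offset (UTC−04:00), 23:15 UTC − 4h = 19:15 Iral Sector standard time.
The standard-time date in Iral Sector, August 26, 2019, does not fall between 1 September 2019 and 23 February 2020, so daylight saving is not in effect and Iral Sector is at UTC−04:00.
23:15 UTC − 4h = 19:15 local.

19:15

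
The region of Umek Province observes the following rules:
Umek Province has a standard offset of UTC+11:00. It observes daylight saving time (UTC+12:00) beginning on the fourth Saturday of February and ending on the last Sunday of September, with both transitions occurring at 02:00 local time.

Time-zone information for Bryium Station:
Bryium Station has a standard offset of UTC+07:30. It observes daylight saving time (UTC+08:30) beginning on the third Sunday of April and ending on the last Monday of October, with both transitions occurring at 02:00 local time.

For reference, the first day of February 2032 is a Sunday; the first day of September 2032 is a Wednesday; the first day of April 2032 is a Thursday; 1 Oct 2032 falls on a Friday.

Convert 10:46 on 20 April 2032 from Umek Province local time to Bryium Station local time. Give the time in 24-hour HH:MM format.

07:16

1 February 2032 is a Sunday, so the first Saturday is February 7 and the fourth is February 28.
1 September 2032 is a Wednesday, so Sundays fall on 5, 12, 19, 26; the last is September 26.
Daylight saving runs 28 February – 26 September; 20 April 2032 is inside that window, so Umek Province is at UTC+12:00.
10:46 Umek Province − 12h = 22:46 UTC (rolling into the previous day, 19 April 2032).
1 April 2032 is a Thursday, so the first Sunday is April 4 and the third is April 18.
1 October 2032 is a Friday, so Mondays fall on 4, 11, 18, 25; the last is October 25.
At the standard offset (UTC+07:30), 22:46 UTC + 7h30m = 06:16 Bryium Station standard time (rolling into the next day, 20 April 2032).
The standard-time date in Bryium Station, 20 April 2032, lies within the daylight-saving period (18 April – 25 October), so Bryium Station is on daylight time, UTC+08:30.
22:46 UTC + 8h30m = 07:16 Bryium Station (rolling into the next day, 20 April 2032).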